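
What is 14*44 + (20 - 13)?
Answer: 623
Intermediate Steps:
14*44 + (20 - 13) = 616 + 7 = 623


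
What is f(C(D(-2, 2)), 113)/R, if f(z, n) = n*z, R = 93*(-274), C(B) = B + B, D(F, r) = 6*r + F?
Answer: -1130/12741 ≈ -0.088690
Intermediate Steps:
D(F, r) = F + 6*r
C(B) = 2*B
R = -25482
f(C(D(-2, 2)), 113)/R = (113*(2*(-2 + 6*2)))/(-25482) = (113*(2*(-2 + 12)))*(-1/25482) = (113*(2*10))*(-1/25482) = (113*20)*(-1/25482) = 2260*(-1/25482) = -1130/12741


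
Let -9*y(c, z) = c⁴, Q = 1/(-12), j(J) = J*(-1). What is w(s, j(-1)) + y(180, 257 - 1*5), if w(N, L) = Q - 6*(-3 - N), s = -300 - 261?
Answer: -1399720177/12 ≈ -1.1664e+8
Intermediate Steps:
s = -561
j(J) = -J
Q = -1/12 ≈ -0.083333
y(c, z) = -c⁴/9
w(N, L) = 215/12 + 6*N (w(N, L) = -1/12 - 6*(-3 - N) = -1/12 + (18 + 6*N) = 215/12 + 6*N)
w(s, j(-1)) + y(180, 257 - 1*5) = (215/12 + 6*(-561)) - ⅑*180⁴ = (215/12 - 3366) - ⅑*1049760000 = -40177/12 - 116640000 = -1399720177/12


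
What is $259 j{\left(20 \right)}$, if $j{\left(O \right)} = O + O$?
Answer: $10360$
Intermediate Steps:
$j{\left(O \right)} = 2 O$
$259 j{\left(20 \right)} = 259 \cdot 2 \cdot 20 = 259 \cdot 40 = 10360$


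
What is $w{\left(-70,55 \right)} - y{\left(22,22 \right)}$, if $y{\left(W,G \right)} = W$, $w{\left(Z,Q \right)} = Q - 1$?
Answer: $32$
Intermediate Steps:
$w{\left(Z,Q \right)} = -1 + Q$
$w{\left(-70,55 \right)} - y{\left(22,22 \right)} = \left(-1 + 55\right) - 22 = 54 - 22 = 32$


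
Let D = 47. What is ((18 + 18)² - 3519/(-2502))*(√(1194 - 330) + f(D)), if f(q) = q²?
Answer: 796739911/278 + 2164074*√6/139 ≈ 2.9041e+6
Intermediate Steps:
((18 + 18)² - 3519/(-2502))*(√(1194 - 330) + f(D)) = ((18 + 18)² - 3519/(-2502))*(√(1194 - 330) + 47²) = (36² - 3519*(-1/2502))*(√864 + 2209) = (1296 + 391/278)*(12*√6 + 2209) = 360679*(2209 + 12*√6)/278 = 796739911/278 + 2164074*√6/139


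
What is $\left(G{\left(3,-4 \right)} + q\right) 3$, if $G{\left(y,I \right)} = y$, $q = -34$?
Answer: $-93$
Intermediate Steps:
$\left(G{\left(3,-4 \right)} + q\right) 3 = \left(3 - 34\right) 3 = \left(-31\right) 3 = -93$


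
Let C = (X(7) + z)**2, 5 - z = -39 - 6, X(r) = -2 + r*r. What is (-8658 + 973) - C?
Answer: -17094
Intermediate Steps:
X(r) = -2 + r**2
z = 50 (z = 5 - (-39 - 6) = 5 - 1*(-45) = 5 + 45 = 50)
C = 9409 (C = ((-2 + 7**2) + 50)**2 = ((-2 + 49) + 50)**2 = (47 + 50)**2 = 97**2 = 9409)
(-8658 + 973) - C = (-8658 + 973) - 1*9409 = -7685 - 9409 = -17094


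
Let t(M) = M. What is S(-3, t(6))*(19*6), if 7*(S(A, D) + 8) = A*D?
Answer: -8436/7 ≈ -1205.1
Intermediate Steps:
S(A, D) = -8 + A*D/7 (S(A, D) = -8 + (A*D)/7 = -8 + A*D/7)
S(-3, t(6))*(19*6) = (-8 + (⅐)*(-3)*6)*(19*6) = (-8 - 18/7)*114 = -74/7*114 = -8436/7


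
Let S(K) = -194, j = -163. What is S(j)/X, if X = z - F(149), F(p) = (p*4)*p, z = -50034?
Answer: 97/69419 ≈ 0.0013973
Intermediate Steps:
F(p) = 4*p² (F(p) = (4*p)*p = 4*p²)
X = -138838 (X = -50034 - 4*149² = -50034 - 4*22201 = -50034 - 1*88804 = -50034 - 88804 = -138838)
S(j)/X = -194/(-138838) = -194*(-1/138838) = 97/69419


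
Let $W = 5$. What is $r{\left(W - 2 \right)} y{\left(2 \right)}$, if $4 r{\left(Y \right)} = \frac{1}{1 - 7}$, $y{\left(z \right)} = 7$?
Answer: $- \frac{7}{24} \approx -0.29167$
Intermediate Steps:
$r{\left(Y \right)} = - \frac{1}{24}$ ($r{\left(Y \right)} = \frac{1}{4 \left(1 - 7\right)} = \frac{1}{4 \left(-6\right)} = \frac{1}{4} \left(- \frac{1}{6}\right) = - \frac{1}{24}$)
$r{\left(W - 2 \right)} y{\left(2 \right)} = \left(- \frac{1}{24}\right) 7 = - \frac{7}{24}$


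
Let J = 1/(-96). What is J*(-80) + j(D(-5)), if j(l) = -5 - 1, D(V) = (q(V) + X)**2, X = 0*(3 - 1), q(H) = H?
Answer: -31/6 ≈ -5.1667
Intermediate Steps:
X = 0 (X = 0*2 = 0)
D(V) = V**2 (D(V) = (V + 0)**2 = V**2)
j(l) = -6
J = -1/96 ≈ -0.010417
J*(-80) + j(D(-5)) = -1/96*(-80) - 6 = 5/6 - 6 = -31/6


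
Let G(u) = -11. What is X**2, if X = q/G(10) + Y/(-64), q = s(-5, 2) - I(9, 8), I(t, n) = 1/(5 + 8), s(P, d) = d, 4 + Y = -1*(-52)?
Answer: 279841/327184 ≈ 0.85530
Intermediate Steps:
Y = 48 (Y = -4 - 1*(-52) = -4 + 52 = 48)
I(t, n) = 1/13
q = 25/13 (q = 2 - 1*1/13 = 2 - 1/13 = 25/13 ≈ 1.9231)
X = -529/572 (X = (25/13)/(-11) + 48/(-64) = (25/13)*(-1/11) + 48*(-1/64) = -25/143 - 3/4 = -529/572 ≈ -0.92482)
X**2 = (-529/572)**2 = 279841/327184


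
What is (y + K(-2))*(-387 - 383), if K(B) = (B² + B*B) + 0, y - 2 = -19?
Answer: 6930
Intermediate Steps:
y = -17 (y = 2 - 19 = -17)
K(B) = 2*B² (K(B) = (B² + B²) + 0 = 2*B² + 0 = 2*B²)
(y + K(-2))*(-387 - 383) = (-17 + 2*(-2)²)*(-387 - 383) = (-17 + 2*4)*(-770) = (-17 + 8)*(-770) = -9*(-770) = 6930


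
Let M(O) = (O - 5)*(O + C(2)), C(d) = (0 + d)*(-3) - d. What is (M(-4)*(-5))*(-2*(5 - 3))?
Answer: 2160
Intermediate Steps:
C(d) = -4*d (C(d) = d*(-3) - d = -3*d - d = -4*d)
M(O) = (-8 + O)*(-5 + O) (M(O) = (O - 5)*(O - 4*2) = (-5 + O)*(O - 8) = (-5 + O)*(-8 + O) = (-8 + O)*(-5 + O))
(M(-4)*(-5))*(-2*(5 - 3)) = ((40 + (-4)² - 13*(-4))*(-5))*(-2*(5 - 3)) = ((40 + 16 + 52)*(-5))*(-2*2) = (108*(-5))*(-4) = -540*(-4) = 2160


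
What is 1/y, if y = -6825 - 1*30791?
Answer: -1/37616 ≈ -2.6584e-5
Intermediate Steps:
y = -37616 (y = -6825 - 30791 = -37616)
1/y = 1/(-37616) = -1/37616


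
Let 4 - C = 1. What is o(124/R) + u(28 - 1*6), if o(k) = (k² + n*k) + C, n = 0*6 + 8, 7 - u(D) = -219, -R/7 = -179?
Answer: 360790413/1570009 ≈ 229.80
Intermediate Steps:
R = 1253 (R = -7*(-179) = 1253)
u(D) = 226 (u(D) = 7 - 1*(-219) = 7 + 219 = 226)
n = 8 (n = 0 + 8 = 8)
C = 3 (C = 4 - 1*1 = 4 - 1 = 3)
o(k) = 3 + k² + 8*k (o(k) = (k² + 8*k) + 3 = 3 + k² + 8*k)
o(124/R) + u(28 - 1*6) = (3 + (124/1253)² + 8*(124/1253)) + 226 = (3 + 15376/1570009 + 992/1253) + 226 = 5968379/1570009 + 226 = 360790413/1570009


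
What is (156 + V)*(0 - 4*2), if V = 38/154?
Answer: -96248/77 ≈ -1250.0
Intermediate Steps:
V = 19/77 (V = 38*(1/154) = 19/77 ≈ 0.24675)
(156 + V)*(0 - 4*2) = (156 + 19/77)*(0 - 4*2) = 12031*(0 - 8)/77 = (12031/77)*(-8) = -96248/77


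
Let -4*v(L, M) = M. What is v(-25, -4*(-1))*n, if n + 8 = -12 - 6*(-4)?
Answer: -4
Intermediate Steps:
v(L, M) = -M/4
n = 4 (n = -8 + (-12 - 6*(-4)) = -8 + (-12 + 24) = -8 + 12 = 4)
v(-25, -4*(-1))*n = -(-1)*(-1)*4 = -1/4*4*4 = -1*4 = -4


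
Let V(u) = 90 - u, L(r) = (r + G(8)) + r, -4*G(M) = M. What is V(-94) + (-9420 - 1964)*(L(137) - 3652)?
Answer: 38478104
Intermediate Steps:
G(M) = -M/4
L(r) = -2 + 2*r (L(r) = (r - ¼*8) + r = (r - 2) + r = (-2 + r) + r = -2 + 2*r)
V(-94) + (-9420 - 1964)*(L(137) - 3652) = (90 - 1*(-94)) + (-9420 - 1964)*((-2 + 2*137) - 3652) = (90 + 94) - 11384*((-2 + 274) - 3652) = 184 - 11384*(272 - 3652) = 184 - 11384*(-3380) = 184 + 38477920 = 38478104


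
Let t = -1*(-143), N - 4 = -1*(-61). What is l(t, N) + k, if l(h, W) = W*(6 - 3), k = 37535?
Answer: 37730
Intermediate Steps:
N = 65 (N = 4 - 1*(-61) = 4 + 61 = 65)
t = 143
l(h, W) = 3*W (l(h, W) = W*3 = 3*W)
l(t, N) + k = 3*65 + 37535 = 195 + 37535 = 37730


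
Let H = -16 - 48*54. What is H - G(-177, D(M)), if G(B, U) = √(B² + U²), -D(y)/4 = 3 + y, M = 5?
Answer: -2608 - √32353 ≈ -2787.9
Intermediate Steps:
D(y) = -12 - 4*y (D(y) = -4*(3 + y) = -12 - 4*y)
H = -2608 (H = -16 - 2592 = -2608)
H - G(-177, D(M)) = -2608 - √((-177)² + (-12 - 4*5)²) = -2608 - √(31329 + (-12 - 20)²) = -2608 - √(31329 + (-32)²) = -2608 - √(31329 + 1024) = -2608 - √32353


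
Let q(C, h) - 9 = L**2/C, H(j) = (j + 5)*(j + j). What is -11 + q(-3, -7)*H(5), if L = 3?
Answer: 589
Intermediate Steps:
H(j) = 2*j*(5 + j) (H(j) = (5 + j)*(2*j) = 2*j*(5 + j))
q(C, h) = 9 + 9/C (q(C, h) = 9 + 3**2/C = 9 + 9/C)
-11 + q(-3, -7)*H(5) = -11 + (9 + 9/(-3))*(2*5*(5 + 5)) = -11 + (9 + 9*(-1/3))*(2*5*10) = -11 + (9 - 3)*100 = -11 + 6*100 = -11 + 600 = 589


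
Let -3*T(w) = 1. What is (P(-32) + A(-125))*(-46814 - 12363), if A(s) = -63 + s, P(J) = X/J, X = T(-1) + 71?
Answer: 270143005/24 ≈ 1.1256e+7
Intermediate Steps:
T(w) = -⅓ (T(w) = -⅓*1 = -⅓)
X = 212/3 (X = -⅓ + 71 = 212/3 ≈ 70.667)
P(J) = 212/(3*J)
(P(-32) + A(-125))*(-46814 - 12363) = ((212/3)/(-32) + (-63 - 125))*(-46814 - 12363) = ((212/3)*(-1/32) - 188)*(-59177) = (-53/24 - 188)*(-59177) = -4565/24*(-59177) = 270143005/24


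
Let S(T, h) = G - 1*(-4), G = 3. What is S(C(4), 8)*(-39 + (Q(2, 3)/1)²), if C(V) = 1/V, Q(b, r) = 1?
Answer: -266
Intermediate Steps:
S(T, h) = 7 (S(T, h) = 3 - 1*(-4) = 3 + 4 = 7)
S(C(4), 8)*(-39 + (Q(2, 3)/1)²) = 7*(-39 + (1/1)²) = 7*(-39 + (1*1)²) = 7*(-39 + 1²) = 7*(-39 + 1) = 7*(-38) = -266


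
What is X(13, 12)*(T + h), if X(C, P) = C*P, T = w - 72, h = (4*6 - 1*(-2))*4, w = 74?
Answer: 16536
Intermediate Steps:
h = 104 (h = (24 + 2)*4 = 26*4 = 104)
T = 2 (T = 74 - 72 = 2)
X(13, 12)*(T + h) = (13*12)*(2 + 104) = 156*106 = 16536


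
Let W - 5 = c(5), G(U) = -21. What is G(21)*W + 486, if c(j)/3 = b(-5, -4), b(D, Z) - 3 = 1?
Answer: 129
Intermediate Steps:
b(D, Z) = 4 (b(D, Z) = 3 + 1 = 4)
c(j) = 12 (c(j) = 3*4 = 12)
W = 17 (W = 5 + 12 = 17)
G(21)*W + 486 = -21*17 + 486 = -357 + 486 = 129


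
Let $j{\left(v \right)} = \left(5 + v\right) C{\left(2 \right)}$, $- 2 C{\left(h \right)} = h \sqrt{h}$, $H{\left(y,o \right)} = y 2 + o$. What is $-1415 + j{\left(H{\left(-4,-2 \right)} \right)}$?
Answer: $-1415 + 5 \sqrt{2} \approx -1407.9$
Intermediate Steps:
$H{\left(y,o \right)} = o + 2 y$ ($H{\left(y,o \right)} = 2 y + o = o + 2 y$)
$C{\left(h \right)} = - \frac{h^{\frac{3}{2}}}{2}$ ($C{\left(h \right)} = - \frac{h \sqrt{h}}{2} = - \frac{h^{\frac{3}{2}}}{2}$)
$j{\left(v \right)} = - \sqrt{2} \left(5 + v\right)$ ($j{\left(v \right)} = \left(5 + v\right) \left(- \frac{2^{\frac{3}{2}}}{2}\right) = \left(5 + v\right) \left(- \frac{2 \sqrt{2}}{2}\right) = \left(5 + v\right) \left(- \sqrt{2}\right) = - \sqrt{2} \left(5 + v\right)$)
$-1415 + j{\left(H{\left(-4,-2 \right)} \right)} = -1415 + \sqrt{2} \left(-5 - \left(-2 + 2 \left(-4\right)\right)\right) = -1415 + \sqrt{2} \left(-5 - \left(-2 - 8\right)\right) = -1415 + \sqrt{2} \left(-5 - -10\right) = -1415 + \sqrt{2} \left(-5 + 10\right) = -1415 + \sqrt{2} \cdot 5 = -1415 + 5 \sqrt{2}$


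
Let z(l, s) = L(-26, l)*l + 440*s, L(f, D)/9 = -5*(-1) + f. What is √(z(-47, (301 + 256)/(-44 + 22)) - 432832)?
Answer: I*√435089 ≈ 659.61*I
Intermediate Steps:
L(f, D) = 45 + 9*f (L(f, D) = 9*(-5*(-1) + f) = 9*(5 + f) = 45 + 9*f)
z(l, s) = -189*l + 440*s (z(l, s) = (45 + 9*(-26))*l + 440*s = (45 - 234)*l + 440*s = -189*l + 440*s)
√(z(-47, (301 + 256)/(-44 + 22)) - 432832) = √((-189*(-47) + 440*((301 + 256)/(-44 + 22))) - 432832) = √((8883 + 440*(557/(-22))) - 432832) = √((8883 + 440*(557*(-1/22))) - 432832) = √((8883 + 440*(-557/22)) - 432832) = √((8883 - 11140) - 432832) = √(-2257 - 432832) = √(-435089) = I*√435089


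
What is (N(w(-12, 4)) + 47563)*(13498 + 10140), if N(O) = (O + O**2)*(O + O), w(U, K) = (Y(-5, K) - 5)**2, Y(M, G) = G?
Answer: 1124388746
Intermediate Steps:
w(U, K) = (-5 + K)**2 (w(U, K) = (K - 5)**2 = (-5 + K)**2)
N(O) = 2*O*(O + O**2) (N(O) = (O + O**2)*(2*O) = 2*O*(O + O**2))
(N(w(-12, 4)) + 47563)*(13498 + 10140) = (2*((-5 + 4)**2)**2*(1 + (-5 + 4)**2) + 47563)*(13498 + 10140) = (2*((-1)**2)**2*(1 + (-1)**2) + 47563)*23638 = (2*1**2*(1 + 1) + 47563)*23638 = (2*1*2 + 47563)*23638 = (4 + 47563)*23638 = 47567*23638 = 1124388746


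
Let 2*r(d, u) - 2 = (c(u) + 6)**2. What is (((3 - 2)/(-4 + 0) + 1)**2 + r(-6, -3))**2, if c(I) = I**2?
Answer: 3330625/256 ≈ 13010.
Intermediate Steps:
r(d, u) = 1 + (6 + u**2)**2/2 (r(d, u) = 1 + (u**2 + 6)**2/2 = 1 + (6 + u**2)**2/2)
(((3 - 2)/(-4 + 0) + 1)**2 + r(-6, -3))**2 = (((3 - 2)/(-4 + 0) + 1)**2 + (1 + (6 + (-3)**2)**2/2))**2 = ((1/(-4) + 1)**2 + (1 + (6 + 9)**2/2))**2 = ((1*(-1/4) + 1)**2 + (1 + (1/2)*15**2))**2 = ((-1/4 + 1)**2 + (1 + (1/2)*225))**2 = ((3/4)**2 + (1 + 225/2))**2 = (9/16 + 227/2)**2 = (1825/16)**2 = 3330625/256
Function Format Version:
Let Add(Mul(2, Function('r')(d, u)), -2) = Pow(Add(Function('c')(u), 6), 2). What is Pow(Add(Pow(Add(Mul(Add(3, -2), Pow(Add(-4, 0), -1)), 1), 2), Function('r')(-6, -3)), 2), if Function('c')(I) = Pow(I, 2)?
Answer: Rational(3330625, 256) ≈ 13010.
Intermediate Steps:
Function('r')(d, u) = Add(1, Mul(Rational(1, 2), Pow(Add(6, Pow(u, 2)), 2))) (Function('r')(d, u) = Add(1, Mul(Rational(1, 2), Pow(Add(Pow(u, 2), 6), 2))) = Add(1, Mul(Rational(1, 2), Pow(Add(6, Pow(u, 2)), 2))))
Pow(Add(Pow(Add(Mul(Add(3, -2), Pow(Add(-4, 0), -1)), 1), 2), Function('r')(-6, -3)), 2) = Pow(Add(Pow(Add(Mul(Add(3, -2), Pow(Add(-4, 0), -1)), 1), 2), Add(1, Mul(Rational(1, 2), Pow(Add(6, Pow(-3, 2)), 2)))), 2) = Pow(Add(Pow(Add(Mul(1, Pow(-4, -1)), 1), 2), Add(1, Mul(Rational(1, 2), Pow(Add(6, 9), 2)))), 2) = Pow(Add(Pow(Add(Mul(1, Rational(-1, 4)), 1), 2), Add(1, Mul(Rational(1, 2), Pow(15, 2)))), 2) = Pow(Add(Pow(Add(Rational(-1, 4), 1), 2), Add(1, Mul(Rational(1, 2), 225))), 2) = Pow(Add(Pow(Rational(3, 4), 2), Add(1, Rational(225, 2))), 2) = Pow(Add(Rational(9, 16), Rational(227, 2)), 2) = Pow(Rational(1825, 16), 2) = Rational(3330625, 256)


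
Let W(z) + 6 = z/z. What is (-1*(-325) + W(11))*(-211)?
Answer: -67520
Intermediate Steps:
W(z) = -5 (W(z) = -6 + z/z = -6 + 1 = -5)
(-1*(-325) + W(11))*(-211) = (-1*(-325) - 5)*(-211) = (325 - 5)*(-211) = 320*(-211) = -67520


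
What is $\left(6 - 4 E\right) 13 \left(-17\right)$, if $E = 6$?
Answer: $3978$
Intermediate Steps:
$\left(6 - 4 E\right) 13 \left(-17\right) = \left(6 - 24\right) 13 \left(-17\right) = \left(-18\right) 13 \left(-17\right) = \left(-234\right) \left(-17\right) = 3978$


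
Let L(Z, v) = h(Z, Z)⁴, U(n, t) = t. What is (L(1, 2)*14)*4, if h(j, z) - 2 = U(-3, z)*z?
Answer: 4536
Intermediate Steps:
h(j, z) = 2 + z² (h(j, z) = 2 + z*z = 2 + z²)
L(Z, v) = (2 + Z²)⁴
(L(1, 2)*14)*4 = ((2 + 1²)⁴*14)*4 = ((2 + 1)⁴*14)*4 = (3⁴*14)*4 = (81*14)*4 = 1134*4 = 4536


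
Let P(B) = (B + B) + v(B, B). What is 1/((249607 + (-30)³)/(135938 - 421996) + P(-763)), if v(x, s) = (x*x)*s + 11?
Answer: -286058/127065951749403 ≈ -2.2513e-9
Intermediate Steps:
v(x, s) = 11 + s*x² (v(x, s) = x²*s + 11 = s*x² + 11 = 11 + s*x²)
P(B) = 11 + B³ + 2*B (P(B) = (B + B) + (11 + B*B²) = 2*B + (11 + B³) = 11 + B³ + 2*B)
1/((249607 + (-30)³)/(135938 - 421996) + P(-763)) = 1/((249607 + (-30)³)/(135938 - 421996) + (11 + (-763)³ + 2*(-763))) = 1/((249607 - 27000)/(-286058) + (11 - 444194947 - 1526)) = 1/(222607*(-1/286058) - 444196462) = 1/(-222607/286058 - 444196462) = 1/(-127065951749403/286058) = -286058/127065951749403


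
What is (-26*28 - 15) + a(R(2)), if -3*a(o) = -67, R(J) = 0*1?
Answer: -2162/3 ≈ -720.67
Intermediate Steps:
R(J) = 0
a(o) = 67/3 (a(o) = -⅓*(-67) = 67/3)
(-26*28 - 15) + a(R(2)) = (-26*28 - 15) + 67/3 = (-728 - 15) + 67/3 = -743 + 67/3 = -2162/3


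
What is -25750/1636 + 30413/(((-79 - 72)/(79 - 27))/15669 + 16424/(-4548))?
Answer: -7696749462348143/912258471290 ≈ -8437.0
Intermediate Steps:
-25750/1636 + 30413/(((-79 - 72)/(79 - 27))/15669 + 16424/(-4548)) = -25750*1/1636 + 30413/(-151/52*(1/15669) + 16424*(-1/4548)) = -12875/818 + 30413/(-151*1/52*(1/15669) - 4106/1137) = -12875/818 + 30413/(-151/52*1/15669 - 4106/1137) = -12875/818 + 30413/(-151/814788 - 4106/1137) = -12875/818 + 30413/(-1115230405/308804652) = -12875/818 + 30413*(-308804652/1115230405) = -12875/818 - 9391675881276/1115230405 = -7696749462348143/912258471290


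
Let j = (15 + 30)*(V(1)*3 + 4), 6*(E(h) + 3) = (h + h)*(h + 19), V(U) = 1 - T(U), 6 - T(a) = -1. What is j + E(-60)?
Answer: 187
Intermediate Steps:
T(a) = 7 (T(a) = 6 - 1*(-1) = 6 + 1 = 7)
V(U) = -6 (V(U) = 1 - 1*7 = 1 - 7 = -6)
E(h) = -3 + h*(19 + h)/3 (E(h) = -3 + ((h + h)*(h + 19))/6 = -3 + ((2*h)*(19 + h))/6 = -3 + (2*h*(19 + h))/6 = -3 + h*(19 + h)/3)
j = -630 (j = (15 + 30)*(-6*3 + 4) = 45*(-18 + 4) = 45*(-14) = -630)
j + E(-60) = -630 + (-3 + (⅓)*(-60)² + (19/3)*(-60)) = -630 + (-3 + (⅓)*3600 - 380) = -630 + (-3 + 1200 - 380) = -630 + 817 = 187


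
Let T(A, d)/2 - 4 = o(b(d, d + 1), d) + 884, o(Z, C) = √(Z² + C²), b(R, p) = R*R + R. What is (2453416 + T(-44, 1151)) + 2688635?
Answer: 5143827 + 2302*√1327105 ≈ 7.7957e+6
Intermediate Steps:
b(R, p) = R + R² (b(R, p) = R² + R = R + R²)
o(Z, C) = √(C² + Z²)
T(A, d) = 1776 + 2*√(d² + d²*(1 + d)²) (T(A, d) = 8 + 2*(√(d² + (d*(1 + d))²) + 884) = 8 + 2*(√(d² + d²*(1 + d)²) + 884) = 8 + 2*(884 + √(d² + d²*(1 + d)²)) = 8 + (1768 + 2*√(d² + d²*(1 + d)²)) = 1776 + 2*√(d² + d²*(1 + d)²))
(2453416 + T(-44, 1151)) + 2688635 = (2453416 + (1776 + 2*√(1151²*(1 + (1 + 1151)²)))) + 2688635 = (2453416 + (1776 + 2*√(1324801*(1 + 1152²)))) + 2688635 = (2453416 + (1776 + 2*√(1324801*(1 + 1327104)))) + 2688635 = (2453416 + (1776 + 2*√(1324801*1327105))) + 2688635 = (2453416 + (1776 + 2*√1758150031105)) + 2688635 = (2453416 + (1776 + 2*(1151*√1327105))) + 2688635 = (2453416 + (1776 + 2302*√1327105)) + 2688635 = (2455192 + 2302*√1327105) + 2688635 = 5143827 + 2302*√1327105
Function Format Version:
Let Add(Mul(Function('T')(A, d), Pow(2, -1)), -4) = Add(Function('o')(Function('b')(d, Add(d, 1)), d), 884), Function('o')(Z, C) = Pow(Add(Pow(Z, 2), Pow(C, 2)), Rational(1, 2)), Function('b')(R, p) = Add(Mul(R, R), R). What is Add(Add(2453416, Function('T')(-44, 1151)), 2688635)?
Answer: Add(5143827, Mul(2302, Pow(1327105, Rational(1, 2)))) ≈ 7.7957e+6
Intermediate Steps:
Function('b')(R, p) = Add(R, Pow(R, 2)) (Function('b')(R, p) = Add(Pow(R, 2), R) = Add(R, Pow(R, 2)))
Function('o')(Z, C) = Pow(Add(Pow(C, 2), Pow(Z, 2)), Rational(1, 2))
Function('T')(A, d) = Add(1776, Mul(2, Pow(Add(Pow(d, 2), Mul(Pow(d, 2), Pow(Add(1, d), 2))), Rational(1, 2)))) (Function('T')(A, d) = Add(8, Mul(2, Add(Pow(Add(Pow(d, 2), Pow(Mul(d, Add(1, d)), 2)), Rational(1, 2)), 884))) = Add(8, Mul(2, Add(Pow(Add(Pow(d, 2), Mul(Pow(d, 2), Pow(Add(1, d), 2))), Rational(1, 2)), 884))) = Add(8, Mul(2, Add(884, Pow(Add(Pow(d, 2), Mul(Pow(d, 2), Pow(Add(1, d), 2))), Rational(1, 2))))) = Add(8, Add(1768, Mul(2, Pow(Add(Pow(d, 2), Mul(Pow(d, 2), Pow(Add(1, d), 2))), Rational(1, 2))))) = Add(1776, Mul(2, Pow(Add(Pow(d, 2), Mul(Pow(d, 2), Pow(Add(1, d), 2))), Rational(1, 2)))))
Add(Add(2453416, Function('T')(-44, 1151)), 2688635) = Add(Add(2453416, Add(1776, Mul(2, Pow(Mul(Pow(1151, 2), Add(1, Pow(Add(1, 1151), 2))), Rational(1, 2))))), 2688635) = Add(Add(2453416, Add(1776, Mul(2, Pow(Mul(1324801, Add(1, Pow(1152, 2))), Rational(1, 2))))), 2688635) = Add(Add(2453416, Add(1776, Mul(2, Pow(Mul(1324801, Add(1, 1327104)), Rational(1, 2))))), 2688635) = Add(Add(2453416, Add(1776, Mul(2, Pow(Mul(1324801, 1327105), Rational(1, 2))))), 2688635) = Add(Add(2453416, Add(1776, Mul(2, Pow(1758150031105, Rational(1, 2))))), 2688635) = Add(Add(2453416, Add(1776, Mul(2, Mul(1151, Pow(1327105, Rational(1, 2)))))), 2688635) = Add(Add(2453416, Add(1776, Mul(2302, Pow(1327105, Rational(1, 2))))), 2688635) = Add(Add(2455192, Mul(2302, Pow(1327105, Rational(1, 2)))), 2688635) = Add(5143827, Mul(2302, Pow(1327105, Rational(1, 2))))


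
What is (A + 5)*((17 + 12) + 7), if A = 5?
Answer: 360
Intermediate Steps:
(A + 5)*((17 + 12) + 7) = (5 + 5)*((17 + 12) + 7) = 10*(29 + 7) = 10*36 = 360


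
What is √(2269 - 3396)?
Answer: 7*I*√23 ≈ 33.571*I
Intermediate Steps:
√(2269 - 3396) = √(-1127) = 7*I*√23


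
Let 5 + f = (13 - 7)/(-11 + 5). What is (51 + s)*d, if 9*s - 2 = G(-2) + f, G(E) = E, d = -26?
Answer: -3926/3 ≈ -1308.7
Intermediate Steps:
f = -6 (f = -5 + (13 - 7)/(-11 + 5) = -5 + 6/(-6) = -5 + 6*(-1/6) = -5 - 1 = -6)
s = -2/3 (s = 2/9 + (-2 - 6)/9 = 2/9 + (1/9)*(-8) = 2/9 - 8/9 = -2/3 ≈ -0.66667)
(51 + s)*d = (51 - 2/3)*(-26) = (151/3)*(-26) = -3926/3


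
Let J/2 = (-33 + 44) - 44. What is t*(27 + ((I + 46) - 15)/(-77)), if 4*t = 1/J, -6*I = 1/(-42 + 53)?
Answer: -135169/1341648 ≈ -0.10075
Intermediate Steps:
I = -1/66 (I = -1/(6*(-42 + 53)) = -⅙/11 = -⅙*1/11 = -1/66 ≈ -0.015152)
J = -66 (J = 2*((-33 + 44) - 44) = 2*(11 - 44) = 2*(-33) = -66)
t = -1/264 (t = (¼)/(-66) = (¼)*(-1/66) = -1/264 ≈ -0.0037879)
t*(27 + ((I + 46) - 15)/(-77)) = -(27 + ((-1/66 + 46) - 15)/(-77))/264 = -(27 + (3035/66 - 15)*(-1/77))/264 = -(27 + (2045/66)*(-1/77))/264 = -(27 - 2045/5082)/264 = -1/264*135169/5082 = -135169/1341648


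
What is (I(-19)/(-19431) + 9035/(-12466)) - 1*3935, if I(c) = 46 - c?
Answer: -953339008385/242226846 ≈ -3935.7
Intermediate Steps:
(I(-19)/(-19431) + 9035/(-12466)) - 1*3935 = ((46 - 1*(-19))/(-19431) + 9035/(-12466)) - 1*3935 = ((46 + 19)*(-1/19431) + 9035*(-1/12466)) - 3935 = (65*(-1/19431) - 9035/12466) - 3935 = (-65/19431 - 9035/12466) - 3935 = -176369375/242226846 - 3935 = -953339008385/242226846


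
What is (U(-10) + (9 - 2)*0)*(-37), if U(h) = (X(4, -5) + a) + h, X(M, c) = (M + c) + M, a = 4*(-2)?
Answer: 555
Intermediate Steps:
a = -8
X(M, c) = c + 2*M
U(h) = -5 + h (U(h) = ((-5 + 2*4) - 8) + h = ((-5 + 8) - 8) + h = (3 - 8) + h = -5 + h)
(U(-10) + (9 - 2)*0)*(-37) = ((-5 - 10) + (9 - 2)*0)*(-37) = (-15 + 7*0)*(-37) = (-15 + 0)*(-37) = -15*(-37) = 555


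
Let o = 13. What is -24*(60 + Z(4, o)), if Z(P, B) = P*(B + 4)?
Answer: -3072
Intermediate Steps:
Z(P, B) = P*(4 + B)
-24*(60 + Z(4, o)) = -24*(60 + 4*(4 + 13)) = -24*(60 + 4*17) = -24*(60 + 68) = -24*128 = -3072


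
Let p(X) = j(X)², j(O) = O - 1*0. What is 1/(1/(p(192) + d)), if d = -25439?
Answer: 11425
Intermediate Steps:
j(O) = O (j(O) = O + 0 = O)
p(X) = X²
1/(1/(p(192) + d)) = 1/(1/(192² - 25439)) = 1/(1/(36864 - 25439)) = 1/(1/11425) = 11425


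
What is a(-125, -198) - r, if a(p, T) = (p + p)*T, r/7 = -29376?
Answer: 255132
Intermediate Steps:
r = -205632 (r = 7*(-29376) = -205632)
a(p, T) = 2*T*p (a(p, T) = (2*p)*T = 2*T*p)
a(-125, -198) - r = 2*(-198)*(-125) - 1*(-205632) = 49500 + 205632 = 255132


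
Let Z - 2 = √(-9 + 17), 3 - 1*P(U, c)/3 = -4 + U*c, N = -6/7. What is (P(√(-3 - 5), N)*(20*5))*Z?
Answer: 4200 + 14400*I/7 + √2*(4200 + 7200*I/7) ≈ 10140.0 + 3511.8*I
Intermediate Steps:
N = -6/7 (N = -6*⅐ = -6/7 ≈ -0.85714)
P(U, c) = 21 - 3*U*c (P(U, c) = 9 - 3*(-4 + U*c) = 9 + (12 - 3*U*c) = 21 - 3*U*c)
Z = 2 + 2*√2 (Z = 2 + √(-9 + 17) = 2 + √8 = 2 + 2*√2 ≈ 4.8284)
(P(√(-3 - 5), N)*(20*5))*Z = ((21 - 3*√(-3 - 5)*(-6/7))*(20*5))*(2 + 2*√2) = ((21 - 3*√(-8)*(-6/7))*100)*(2 + 2*√2) = ((21 - 3*2*I*√2*(-6/7))*100)*(2 + 2*√2) = ((21 + 36*I*√2/7)*100)*(2 + 2*√2) = (2100 + 3600*I*√2/7)*(2 + 2*√2) = (2 + 2*√2)*(2100 + 3600*I*√2/7)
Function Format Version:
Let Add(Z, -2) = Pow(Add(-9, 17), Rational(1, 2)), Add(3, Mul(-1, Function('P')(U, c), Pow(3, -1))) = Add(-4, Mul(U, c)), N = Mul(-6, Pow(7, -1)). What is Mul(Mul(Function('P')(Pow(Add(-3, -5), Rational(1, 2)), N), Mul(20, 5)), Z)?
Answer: Add(4200, Mul(Rational(14400, 7), I), Mul(Pow(2, Rational(1, 2)), Add(4200, Mul(Rational(7200, 7), I)))) ≈ Add(10140., Mul(3511.8, I))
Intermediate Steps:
N = Rational(-6, 7) (N = Mul(-6, Rational(1, 7)) = Rational(-6, 7) ≈ -0.85714)
Function('P')(U, c) = Add(21, Mul(-3, U, c)) (Function('P')(U, c) = Add(9, Mul(-3, Add(-4, Mul(U, c)))) = Add(9, Add(12, Mul(-3, U, c))) = Add(21, Mul(-3, U, c)))
Z = Add(2, Mul(2, Pow(2, Rational(1, 2)))) (Z = Add(2, Pow(Add(-9, 17), Rational(1, 2))) = Add(2, Pow(8, Rational(1, 2))) = Add(2, Mul(2, Pow(2, Rational(1, 2)))) ≈ 4.8284)
Mul(Mul(Function('P')(Pow(Add(-3, -5), Rational(1, 2)), N), Mul(20, 5)), Z) = Mul(Mul(Add(21, Mul(-3, Pow(Add(-3, -5), Rational(1, 2)), Rational(-6, 7))), Mul(20, 5)), Add(2, Mul(2, Pow(2, Rational(1, 2))))) = Mul(Mul(Add(21, Mul(-3, Pow(-8, Rational(1, 2)), Rational(-6, 7))), 100), Add(2, Mul(2, Pow(2, Rational(1, 2))))) = Mul(Mul(Add(21, Mul(-3, Mul(2, I, Pow(2, Rational(1, 2))), Rational(-6, 7))), 100), Add(2, Mul(2, Pow(2, Rational(1, 2))))) = Mul(Mul(Add(21, Mul(Rational(36, 7), I, Pow(2, Rational(1, 2)))), 100), Add(2, Mul(2, Pow(2, Rational(1, 2))))) = Mul(Add(2100, Mul(Rational(3600, 7), I, Pow(2, Rational(1, 2)))), Add(2, Mul(2, Pow(2, Rational(1, 2))))) = Mul(Add(2, Mul(2, Pow(2, Rational(1, 2)))), Add(2100, Mul(Rational(3600, 7), I, Pow(2, Rational(1, 2)))))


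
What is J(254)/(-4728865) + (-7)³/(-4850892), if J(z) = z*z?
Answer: -311338147577/22939213397580 ≈ -0.013572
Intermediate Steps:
J(z) = z²
J(254)/(-4728865) + (-7)³/(-4850892) = 254²/(-4728865) + (-7)³/(-4850892) = 64516*(-1/4728865) - 343*(-1/4850892) = -64516/4728865 + 343/4850892 = -311338147577/22939213397580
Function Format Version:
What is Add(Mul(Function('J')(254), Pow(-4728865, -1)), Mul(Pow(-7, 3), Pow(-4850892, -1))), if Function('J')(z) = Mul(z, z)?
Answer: Rational(-311338147577, 22939213397580) ≈ -0.013572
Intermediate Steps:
Function('J')(z) = Pow(z, 2)
Add(Mul(Function('J')(254), Pow(-4728865, -1)), Mul(Pow(-7, 3), Pow(-4850892, -1))) = Add(Mul(Pow(254, 2), Pow(-4728865, -1)), Mul(Pow(-7, 3), Pow(-4850892, -1))) = Add(Mul(64516, Rational(-1, 4728865)), Mul(-343, Rational(-1, 4850892))) = Add(Rational(-64516, 4728865), Rational(343, 4850892)) = Rational(-311338147577, 22939213397580)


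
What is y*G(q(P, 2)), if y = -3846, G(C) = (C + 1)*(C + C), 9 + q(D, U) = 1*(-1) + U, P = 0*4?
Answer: -430752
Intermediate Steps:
P = 0
q(D, U) = -10 + U (q(D, U) = -9 + (1*(-1) + U) = -9 + (-1 + U) = -10 + U)
G(C) = 2*C*(1 + C) (G(C) = (1 + C)*(2*C) = 2*C*(1 + C))
y*G(q(P, 2)) = -7692*(-10 + 2)*(1 + (-10 + 2)) = -7692*(-8)*(1 - 8) = -7692*(-8)*(-7) = -3846*112 = -430752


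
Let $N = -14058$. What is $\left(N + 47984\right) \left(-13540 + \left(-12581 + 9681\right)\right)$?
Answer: $-557743440$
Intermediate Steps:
$\left(N + 47984\right) \left(-13540 + \left(-12581 + 9681\right)\right) = \left(-14058 + 47984\right) \left(-13540 + \left(-12581 + 9681\right)\right) = 33926 \left(-13540 - 2900\right) = 33926 \left(-16440\right) = -557743440$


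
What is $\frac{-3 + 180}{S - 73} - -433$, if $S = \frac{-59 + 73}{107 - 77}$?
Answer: $\frac{468449}{1088} \approx 430.56$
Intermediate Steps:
$S = \frac{7}{15}$ ($S = \frac{14}{30} = 14 \cdot \frac{1}{30} = \frac{7}{15} \approx 0.46667$)
$\frac{-3 + 180}{S - 73} - -433 = \frac{-3 + 180}{\frac{7}{15} - 73} - -433 = \frac{177}{- \frac{1088}{15}} + 433 = 177 \left(- \frac{15}{1088}\right) + 433 = - \frac{2655}{1088} + 433 = \frac{468449}{1088}$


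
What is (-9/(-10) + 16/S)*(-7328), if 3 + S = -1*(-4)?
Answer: -619216/5 ≈ -1.2384e+5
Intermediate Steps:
S = 1 (S = -3 - 1*(-4) = -3 + 4 = 1)
(-9/(-10) + 16/S)*(-7328) = (-9/(-10) + 16/1)*(-7328) = (-9*(-⅒) + 16*1)*(-7328) = (9/10 + 16)*(-7328) = (169/10)*(-7328) = -619216/5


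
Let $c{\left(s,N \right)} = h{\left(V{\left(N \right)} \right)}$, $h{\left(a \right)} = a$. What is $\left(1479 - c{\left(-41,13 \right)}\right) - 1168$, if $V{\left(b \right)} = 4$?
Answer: $307$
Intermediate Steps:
$c{\left(s,N \right)} = 4$
$\left(1479 - c{\left(-41,13 \right)}\right) - 1168 = \left(1479 - 4\right) - 1168 = 1475 - 1168 = 307$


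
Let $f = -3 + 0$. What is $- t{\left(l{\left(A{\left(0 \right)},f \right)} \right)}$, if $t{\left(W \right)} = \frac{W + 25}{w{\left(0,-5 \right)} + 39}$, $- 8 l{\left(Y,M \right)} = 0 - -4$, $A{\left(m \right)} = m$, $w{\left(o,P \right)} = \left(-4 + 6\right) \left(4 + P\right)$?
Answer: $- \frac{49}{74} \approx -0.66216$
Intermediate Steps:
$f = -3$
$w{\left(o,P \right)} = 8 + 2 P$ ($w{\left(o,P \right)} = 2 \left(4 + P\right) = 8 + 2 P$)
$l{\left(Y,M \right)} = - \frac{1}{2}$ ($l{\left(Y,M \right)} = - \frac{0 - -4}{8} = - \frac{0 + 4}{8} = \left(- \frac{1}{8}\right) 4 = - \frac{1}{2}$)
$t{\left(W \right)} = \frac{25}{37} + \frac{W}{37}$ ($t{\left(W \right)} = \frac{W + 25}{\left(8 + 2 \left(-5\right)\right) + 39} = \frac{25 + W}{\left(8 - 10\right) + 39} = \frac{25 + W}{-2 + 39} = \frac{25 + W}{37} = \left(25 + W\right) \frac{1}{37} = \frac{25}{37} + \frac{W}{37}$)
$- t{\left(l{\left(A{\left(0 \right)},f \right)} \right)} = - (\frac{25}{37} + \frac{1}{37} \left(- \frac{1}{2}\right)) = - (\frac{25}{37} - \frac{1}{74}) = \left(-1\right) \frac{49}{74} = - \frac{49}{74}$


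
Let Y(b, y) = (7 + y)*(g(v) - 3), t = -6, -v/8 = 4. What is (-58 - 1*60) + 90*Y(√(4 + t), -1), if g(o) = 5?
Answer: 962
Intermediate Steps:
v = -32 (v = -8*4 = -32)
Y(b, y) = 14 + 2*y (Y(b, y) = (7 + y)*(5 - 3) = (7 + y)*2 = 14 + 2*y)
(-58 - 1*60) + 90*Y(√(4 + t), -1) = (-58 - 1*60) + 90*(14 + 2*(-1)) = (-58 - 60) + 90*(14 - 2) = -118 + 90*12 = -118 + 1080 = 962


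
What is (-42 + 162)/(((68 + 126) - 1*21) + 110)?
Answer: 120/283 ≈ 0.42403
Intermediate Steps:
(-42 + 162)/(((68 + 126) - 1*21) + 110) = 120/((194 - 21) + 110) = 120/(173 + 110) = 120/283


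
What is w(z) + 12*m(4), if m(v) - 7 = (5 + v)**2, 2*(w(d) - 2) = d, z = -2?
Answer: 1057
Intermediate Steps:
w(d) = 2 + d/2
m(v) = 7 + (5 + v)**2
w(z) + 12*m(4) = (2 + (1/2)*(-2)) + 12*(7 + (5 + 4)**2) = (2 - 1) + 12*(7 + 9**2) = 1 + 12*(7 + 81) = 1 + 12*88 = 1 + 1056 = 1057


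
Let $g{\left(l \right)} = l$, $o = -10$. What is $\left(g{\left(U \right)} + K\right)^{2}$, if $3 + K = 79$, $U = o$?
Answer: $4356$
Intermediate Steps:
$U = -10$
$K = 76$ ($K = -3 + 79 = 76$)
$\left(g{\left(U \right)} + K\right)^{2} = \left(-10 + 76\right)^{2} = 66^{2} = 4356$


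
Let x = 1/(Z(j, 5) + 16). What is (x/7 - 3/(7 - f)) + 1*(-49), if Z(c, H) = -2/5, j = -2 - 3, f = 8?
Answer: -25111/546 ≈ -45.991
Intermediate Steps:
j = -5
Z(c, H) = -⅖ (Z(c, H) = -2*⅕ = -⅖)
x = 5/78 (x = 1/(-⅖ + 16) = 1/(78/5) = 5/78 ≈ 0.064103)
(x/7 - 3/(7 - f)) + 1*(-49) = ((5/78)/7 - 3/(7 - 1*8)) + 1*(-49) = ((5/78)*(⅐) - 3/(7 - 8)) - 49 = (5/546 - 3/(-1)) - 49 = (5/546 - 3*(-1)) - 49 = (5/546 + 3) - 49 = 1643/546 - 49 = -25111/546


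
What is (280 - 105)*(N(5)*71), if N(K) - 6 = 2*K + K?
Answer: 260925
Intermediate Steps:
N(K) = 6 + 3*K (N(K) = 6 + (2*K + K) = 6 + 3*K)
(280 - 105)*(N(5)*71) = (280 - 105)*((6 + 3*5)*71) = 175*((6 + 15)*71) = 175*(21*71) = 175*1491 = 260925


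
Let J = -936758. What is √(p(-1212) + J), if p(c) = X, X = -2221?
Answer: 3*I*√104331 ≈ 969.01*I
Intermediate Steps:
p(c) = -2221
√(p(-1212) + J) = √(-2221 - 936758) = √(-938979) = 3*I*√104331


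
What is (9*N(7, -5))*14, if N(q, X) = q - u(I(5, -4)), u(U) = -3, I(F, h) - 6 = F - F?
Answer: 1260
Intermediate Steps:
I(F, h) = 6 (I(F, h) = 6 + (F - F) = 6 + 0 = 6)
N(q, X) = 3 + q (N(q, X) = q - 1*(-3) = q + 3 = 3 + q)
(9*N(7, -5))*14 = (9*(3 + 7))*14 = (9*10)*14 = 90*14 = 1260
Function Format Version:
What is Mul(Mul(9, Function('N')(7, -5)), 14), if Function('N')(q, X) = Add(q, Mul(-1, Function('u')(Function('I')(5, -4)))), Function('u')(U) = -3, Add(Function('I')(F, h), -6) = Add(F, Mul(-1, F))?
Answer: 1260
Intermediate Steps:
Function('I')(F, h) = 6 (Function('I')(F, h) = Add(6, Add(F, Mul(-1, F))) = Add(6, 0) = 6)
Function('N')(q, X) = Add(3, q) (Function('N')(q, X) = Add(q, Mul(-1, -3)) = Add(q, 3) = Add(3, q))
Mul(Mul(9, Function('N')(7, -5)), 14) = Mul(Mul(9, Add(3, 7)), 14) = Mul(Mul(9, 10), 14) = Mul(90, 14) = 1260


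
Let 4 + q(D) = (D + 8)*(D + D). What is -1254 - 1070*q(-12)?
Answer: -99694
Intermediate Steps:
q(D) = -4 + 2*D*(8 + D) (q(D) = -4 + (D + 8)*(D + D) = -4 + (8 + D)*(2*D) = -4 + 2*D*(8 + D))
-1254 - 1070*q(-12) = -1254 - 1070*(-4 + 2*(-12)**2 + 16*(-12)) = -1254 - 1070*(-4 + 2*144 - 192) = -1254 - 1070*(-4 + 288 - 192) = -1254 - 1070*92 = -1254 - 98440 = -99694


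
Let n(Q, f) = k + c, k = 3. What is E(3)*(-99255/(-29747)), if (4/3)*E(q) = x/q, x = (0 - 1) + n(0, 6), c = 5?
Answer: 694785/118988 ≈ 5.8391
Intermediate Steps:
n(Q, f) = 8 (n(Q, f) = 3 + 5 = 8)
x = 7 (x = (0 - 1) + 8 = -1 + 8 = 7)
E(q) = 21/(4*q) (E(q) = 3*(7/q)/4 = 21/(4*q))
E(3)*(-99255/(-29747)) = ((21/4)/3)*(-99255/(-29747)) = ((21/4)*(⅓))*(-99255*(-1/29747)) = (7/4)*(99255/29747) = 694785/118988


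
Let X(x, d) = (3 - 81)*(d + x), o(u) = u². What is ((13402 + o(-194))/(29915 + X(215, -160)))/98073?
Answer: 51038/2513120625 ≈ 2.0309e-5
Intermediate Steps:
X(x, d) = -78*d - 78*x (X(x, d) = -78*(d + x) = -78*d - 78*x)
((13402 + o(-194))/(29915 + X(215, -160)))/98073 = ((13402 + (-194)²)/(29915 + (-78*(-160) - 78*215)))/98073 = ((13402 + 37636)/(29915 + (12480 - 16770)))*(1/98073) = (51038/(29915 - 4290))*(1/98073) = (51038/25625)*(1/98073) = 51038/2513120625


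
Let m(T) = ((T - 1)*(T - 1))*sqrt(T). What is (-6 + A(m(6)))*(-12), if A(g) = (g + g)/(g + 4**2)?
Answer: 80784/1747 + 4800*sqrt(6)/1747 ≈ 52.972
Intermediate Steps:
m(T) = sqrt(T)*(-1 + T)**2 (m(T) = ((-1 + T)*(-1 + T))*sqrt(T) = (-1 + T)**2*sqrt(T) = sqrt(T)*(-1 + T)**2)
A(g) = 2*g/(16 + g) (A(g) = (2*g)/(g + 16) = (2*g)/(16 + g) = 2*g/(16 + g))
(-6 + A(m(6)))*(-12) = (-6 + 2*(sqrt(6)*(-1 + 6)**2)/(16 + sqrt(6)*(-1 + 6)**2))*(-12) = (-6 + 2*(sqrt(6)*5**2)/(16 + sqrt(6)*5**2))*(-12) = (-6 + 2*(sqrt(6)*25)/(16 + sqrt(6)*25))*(-12) = (-6 + 2*(25*sqrt(6))/(16 + 25*sqrt(6)))*(-12) = (-6 + 50*sqrt(6)/(16 + 25*sqrt(6)))*(-12) = 72 - 600*sqrt(6)/(16 + 25*sqrt(6))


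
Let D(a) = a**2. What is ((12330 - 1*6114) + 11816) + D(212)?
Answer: 62976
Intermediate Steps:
((12330 - 1*6114) + 11816) + D(212) = ((12330 - 1*6114) + 11816) + 212**2 = ((12330 - 6114) + 11816) + 44944 = (6216 + 11816) + 44944 = 18032 + 44944 = 62976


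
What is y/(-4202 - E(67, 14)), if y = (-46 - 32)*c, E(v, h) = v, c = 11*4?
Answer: 1144/1423 ≈ 0.80394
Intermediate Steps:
c = 44
y = -3432 (y = (-46 - 32)*44 = -78*44 = -3432)
y/(-4202 - E(67, 14)) = -3432/(-4202 - 1*67) = -3432/(-4202 - 67) = -3432/(-4269) = -3432*(-1/4269) = 1144/1423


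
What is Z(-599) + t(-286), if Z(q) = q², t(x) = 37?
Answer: 358838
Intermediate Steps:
Z(-599) + t(-286) = (-599)² + 37 = 358801 + 37 = 358838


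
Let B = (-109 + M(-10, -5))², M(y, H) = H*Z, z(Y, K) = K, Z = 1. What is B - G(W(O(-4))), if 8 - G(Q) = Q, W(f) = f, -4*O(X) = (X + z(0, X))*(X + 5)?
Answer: 12990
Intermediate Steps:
O(X) = -X*(5 + X)/2 (O(X) = -(X + X)*(X + 5)/4 = -2*X*(5 + X)/4 = -X*(5 + X)/2)
G(Q) = 8 - Q
M(y, H) = H (M(y, H) = H*1 = H)
B = 12996 (B = (-109 - 5)² = (-114)² = 12996)
B - G(W(O(-4))) = 12996 - (8 - (-4)*(-5 - 1*(-4))/2) = 12996 - (8 - (-4)*(-5 + 4)/2) = 12996 - (8 - (-4)*(-1)/2) = 12996 - (8 - 1*2) = 12996 - (8 - 2) = 12996 - 1*6 = 12996 - 6 = 12990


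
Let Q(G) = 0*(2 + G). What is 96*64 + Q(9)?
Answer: 6144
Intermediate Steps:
Q(G) = 0
96*64 + Q(9) = 96*64 + 0 = 6144 + 0 = 6144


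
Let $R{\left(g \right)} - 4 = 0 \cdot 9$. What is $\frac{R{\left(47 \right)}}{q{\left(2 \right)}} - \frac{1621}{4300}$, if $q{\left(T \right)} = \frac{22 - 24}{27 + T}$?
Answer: $- \frac{251021}{4300} \approx -58.377$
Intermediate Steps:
$R{\left(g \right)} = 4$ ($R{\left(g \right)} = 4 + 0 \cdot 9 = 4 + 0 = 4$)
$q{\left(T \right)} = - \frac{2}{27 + T}$
$\frac{R{\left(47 \right)}}{q{\left(2 \right)}} - \frac{1621}{4300} = \frac{4}{\left(-2\right) \frac{1}{27 + 2}} - \frac{1621}{4300} = \frac{4}{\left(-2\right) \frac{1}{29}} - \frac{1621}{4300} = \frac{4}{- \frac{2}{29}} - \frac{1621}{4300} = 4 \left(- \frac{29}{2}\right) - \frac{1621}{4300} = -58 - \frac{1621}{4300} = - \frac{251021}{4300}$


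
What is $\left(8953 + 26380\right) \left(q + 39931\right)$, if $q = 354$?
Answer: $1423389905$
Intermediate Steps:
$\left(8953 + 26380\right) \left(q + 39931\right) = \left(8953 + 26380\right) \left(354 + 39931\right) = 35333 \cdot 40285 = 1423389905$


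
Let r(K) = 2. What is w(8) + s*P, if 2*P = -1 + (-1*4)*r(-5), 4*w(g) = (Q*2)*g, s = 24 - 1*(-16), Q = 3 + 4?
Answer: -152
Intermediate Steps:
Q = 7
s = 40 (s = 24 + 16 = 40)
w(g) = 7*g/2 (w(g) = ((7*2)*g)/4 = (14*g)/4 = 7*g/2)
P = -9/2 (P = (-1 - 1*4*2)/2 = (-1 - 4*2)/2 = (-1 - 8)/2 = (1/2)*(-9) = -9/2 ≈ -4.5000)
w(8) + s*P = (7/2)*8 + 40*(-9/2) = 28 - 180 = -152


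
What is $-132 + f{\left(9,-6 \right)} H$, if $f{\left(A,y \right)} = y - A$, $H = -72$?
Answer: $948$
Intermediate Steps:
$-132 + f{\left(9,-6 \right)} H = -132 + \left(-6 - 9\right) \left(-72\right) = -132 - -1080 = -132 + 1080 = 948$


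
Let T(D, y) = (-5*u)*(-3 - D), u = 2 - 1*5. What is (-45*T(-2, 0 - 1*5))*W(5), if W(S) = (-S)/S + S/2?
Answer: 2025/2 ≈ 1012.5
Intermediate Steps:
u = -3 (u = 2 - 5 = -3)
W(S) = -1 + S/2 (W(S) = -1 + S*(1/2) = -1 + S/2)
T(D, y) = -45 - 15*D (T(D, y) = (-5*(-3))*(-3 - D) = 15*(-3 - D) = -45 - 15*D)
(-45*T(-2, 0 - 1*5))*W(5) = (-45*(-45 - 15*(-2)))*(-1 + (1/2)*5) = (-45*(-45 + 30))*(-1 + 5/2) = -45*(-15)*(3/2) = 675*(3/2) = 2025/2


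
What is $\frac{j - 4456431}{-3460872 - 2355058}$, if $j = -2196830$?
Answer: $\frac{6653261}{5815930} \approx 1.144$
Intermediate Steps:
$\frac{j - 4456431}{-3460872 - 2355058} = \frac{-2196830 - 4456431}{-3460872 - 2355058} = - \frac{6653261}{-5815930} = \left(-6653261\right) \left(- \frac{1}{5815930}\right) = \frac{6653261}{5815930}$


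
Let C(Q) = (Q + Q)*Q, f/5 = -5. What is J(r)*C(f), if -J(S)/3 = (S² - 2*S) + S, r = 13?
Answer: -585000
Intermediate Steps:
f = -25 (f = 5*(-5) = -25)
C(Q) = 2*Q² (C(Q) = (2*Q)*Q = 2*Q²)
J(S) = -3*S² + 3*S (J(S) = -3*((S² - 2*S) + S) = -3*(S² - S) = -3*S² + 3*S)
J(r)*C(f) = (3*13*(1 - 1*13))*(2*(-25)²) = (3*13*(1 - 13))*(2*625) = (3*13*(-12))*1250 = -468*1250 = -585000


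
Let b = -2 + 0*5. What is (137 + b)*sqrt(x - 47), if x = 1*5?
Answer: 135*I*sqrt(42) ≈ 874.9*I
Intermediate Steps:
x = 5
b = -2 (b = -2 + 0 = -2)
(137 + b)*sqrt(x - 47) = (137 - 2)*sqrt(5 - 47) = 135*sqrt(-42) = 135*(I*sqrt(42)) = 135*I*sqrt(42)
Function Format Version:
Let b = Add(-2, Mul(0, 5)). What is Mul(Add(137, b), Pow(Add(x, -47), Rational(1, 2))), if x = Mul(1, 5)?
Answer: Mul(135, I, Pow(42, Rational(1, 2))) ≈ Mul(874.90, I)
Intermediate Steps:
x = 5
b = -2 (b = Add(-2, 0) = -2)
Mul(Add(137, b), Pow(Add(x, -47), Rational(1, 2))) = Mul(Add(137, -2), Pow(Add(5, -47), Rational(1, 2))) = Mul(135, Pow(-42, Rational(1, 2))) = Mul(135, Mul(I, Pow(42, Rational(1, 2)))) = Mul(135, I, Pow(42, Rational(1, 2)))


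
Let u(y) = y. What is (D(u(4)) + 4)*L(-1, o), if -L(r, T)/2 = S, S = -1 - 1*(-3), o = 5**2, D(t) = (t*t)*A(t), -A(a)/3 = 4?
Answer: 752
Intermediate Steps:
A(a) = -12 (A(a) = -3*4 = -12)
D(t) = -12*t**2 (D(t) = (t*t)*(-12) = t**2*(-12) = -12*t**2)
o = 25
S = 2 (S = -1 + 3 = 2)
L(r, T) = -4 (L(r, T) = -2*2 = -4)
(D(u(4)) + 4)*L(-1, o) = (-12*4**2 + 4)*(-4) = (-12*16 + 4)*(-4) = (-192 + 4)*(-4) = -188*(-4) = 752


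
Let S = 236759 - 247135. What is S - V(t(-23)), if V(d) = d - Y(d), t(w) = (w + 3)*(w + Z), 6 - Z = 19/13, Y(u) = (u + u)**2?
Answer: 90344056/169 ≈ 5.3458e+5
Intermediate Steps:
Y(u) = 4*u**2 (Y(u) = (2*u)**2 = 4*u**2)
Z = 59/13 (Z = 6 - 19/13 = 59/13 ≈ 4.5385)
t(w) = (3 + w)*(59/13 + w) (t(w) = (w + 3)*(w + 59/13) = (3 + w)*(59/13 + w))
V(d) = d - 4*d**2
S = -10376
S - V(t(-23)) = -10376 - (177/13 + (-23)**2 + (98/13)*(-23))*(1 - 4*(177/13 + (-23)**2 + (98/13)*(-23))) = -10376 - (177/13 + 529 - 2254/13)*(1 - 4*(177/13 + 529 - 2254/13)) = -10376 - 4800*(1 - 4*4800/13)/13 = -10376 - 4800*(1 - 19200/13)/13 = -10376 - 4800*(-19187)/(13*13) = -10376 - 1*(-92097600/169) = -10376 + 92097600/169 = 90344056/169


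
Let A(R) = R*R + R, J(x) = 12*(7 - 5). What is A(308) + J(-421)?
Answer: 95196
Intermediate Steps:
J(x) = 24 (J(x) = 12*2 = 24)
A(R) = R + R**2 (A(R) = R**2 + R = R + R**2)
A(308) + J(-421) = 308*(1 + 308) + 24 = 308*309 + 24 = 95172 + 24 = 95196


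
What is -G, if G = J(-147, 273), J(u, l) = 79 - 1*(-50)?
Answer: -129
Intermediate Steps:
J(u, l) = 129 (J(u, l) = 79 + 50 = 129)
G = 129
-G = -1*129 = -129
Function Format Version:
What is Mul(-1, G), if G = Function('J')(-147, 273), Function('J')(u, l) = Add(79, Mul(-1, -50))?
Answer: -129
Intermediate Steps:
Function('J')(u, l) = 129 (Function('J')(u, l) = Add(79, 50) = 129)
G = 129
Mul(-1, G) = Mul(-1, 129) = -129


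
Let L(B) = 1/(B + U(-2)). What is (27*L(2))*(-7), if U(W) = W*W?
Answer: -63/2 ≈ -31.500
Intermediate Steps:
U(W) = W²
L(B) = 1/(4 + B) (L(B) = 1/(B + (-2)²) = 1/(B + 4) = 1/(4 + B))
(27*L(2))*(-7) = (27/(4 + 2))*(-7) = (27/6)*(-7) = (27*(⅙))*(-7) = (9/2)*(-7) = -63/2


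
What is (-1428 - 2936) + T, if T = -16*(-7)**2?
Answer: -5148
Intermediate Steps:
T = -784 (T = -16*49 = -784)
(-1428 - 2936) + T = (-1428 - 2936) - 784 = -4364 - 784 = -5148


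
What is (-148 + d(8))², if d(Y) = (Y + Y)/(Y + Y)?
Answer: 21609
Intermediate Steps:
d(Y) = 1 (d(Y) = (2*Y)/((2*Y)) = (2*Y)*(1/(2*Y)) = 1)
(-148 + d(8))² = (-148 + 1)² = (-147)² = 21609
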